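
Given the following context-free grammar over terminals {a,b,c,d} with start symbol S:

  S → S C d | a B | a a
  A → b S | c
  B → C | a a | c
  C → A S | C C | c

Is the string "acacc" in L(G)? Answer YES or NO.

Convert to CNF:
  S -> S X3 | T1 B | T1 T1
  A -> T0 S | c
  B -> A S | C C | T1 T1 | c
  C -> A S | C C | c
  T0 -> b
  T1 -> a
  T2 -> d
  X3 -> C T2

CYK table (by increasing span):
  cell(0,0) a: {T1}  orig:{}
  cell(1,1) c: {A,B,C}
  cell(2,2) a: {T1}  orig:{}
  cell(3,3) c: {A,B,C}
  cell(4,4) c: {A,B,C}
  cell(0,1) ac: {S}
  cell(1,2) ca: ∅
  cell(2,3) ac: {S}
  cell(3,4) cc: {B,C}
  cell(0,2) aca: ∅
  cell(1,3) cac: {B,C}
  cell(2,4) acc: {S}
  cell(0,3) acac: {S}
  cell(1,4) cacc: {B,C}
  cell(0,4) acacc: {S}

S ∈ T[0,4] ⇒ YES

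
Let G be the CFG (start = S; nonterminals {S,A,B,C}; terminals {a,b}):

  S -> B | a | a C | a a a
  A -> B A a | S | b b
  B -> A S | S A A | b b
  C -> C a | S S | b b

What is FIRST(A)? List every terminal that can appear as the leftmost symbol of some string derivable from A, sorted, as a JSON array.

Compute FIRST by fixpoint:
pass 1:
  A via A→b b: +{b}
  B via B→A S: +{b}
  C via C→b b: +{b}
  S via S→B: +{b}
  S via S→a: +{a}
  S: {a,b}  A: {b}  B: {b}  C: {b}
pass 2:
  A via A→S: +{a}
  B via B→A S: +{a}
  C via C→S S: +{a}
  S: {a,b}  A: {a,b}  B: {a,b}  C: {a,b}
pass 3: — fixpoint
  S: {a,b}  A: {a,b}  B: {a,b}  C: {a,b}

FIRST(A) = ["a", "b"]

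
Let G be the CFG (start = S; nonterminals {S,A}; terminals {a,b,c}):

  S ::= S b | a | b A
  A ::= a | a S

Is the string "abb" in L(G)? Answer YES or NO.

Convert to CNF:
  S -> S T1 | T1 A | a
  A -> T0 S | a
  T0 -> a
  T1 -> b

Fill CYK table bottom-up:
  T[0,0] 'a' = {A,S,T0}  orig:{A,S}
  T[1,1] 'b' = {T1}  orig:{}
  T[2,2] 'b' = {T1}  orig:{}
  T[0,1] 'ab' = {S}
  T[1,2] 'bb' = ∅
  T[0,2] 'abb' = {S}

S ∈ T[0,2] ⇒ YES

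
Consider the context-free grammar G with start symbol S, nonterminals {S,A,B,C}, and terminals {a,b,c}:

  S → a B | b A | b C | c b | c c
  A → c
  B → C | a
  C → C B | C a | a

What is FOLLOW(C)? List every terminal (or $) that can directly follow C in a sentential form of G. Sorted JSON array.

FIRST sets, iterate to fixpoint:
[1]
  A via A→c: +{c}
  B via B→a: +{a}
  C via C→a: +{a}
  S via S→a B: +{a}
  S via S→b A: +{b}
  S via S→c b: +{c}
  S: {a,b,c}  A: {c}  B: {a}  C: {a}
[2] — fixpoint
  S: {a,b,c}  A: {c}  B: {a}  C: {a}

FOLLOW iteration:
seed FOLLOW(S) with $
round 1:
  C→C B: FOLLOW(C) ⊇ FIRST(B) = {a}; new: +{a}
  C→C B: FOLLOW(B) ⊇ FOLLOW(C) ⊇ {a}; new: +{a}
  S→a B: FOLLOW(B) ⊇ FOLLOW(S) ⊇ {$}; new: +{$}
  S→b A: FOLLOW(A) ⊇ FOLLOW(S) ⊇ {$}; new: +{$}
  S→b C: FOLLOW(C) ⊇ FOLLOW(S) ⊇ {$}; new: +{$}
  S: {$}  A: {$}  B: {$,a}  C: {$,a}
round 2: (no change)
  S: {$}  A: {$}  B: {$,a}  C: {$,a}

FOLLOW(C) = ["$", "a"]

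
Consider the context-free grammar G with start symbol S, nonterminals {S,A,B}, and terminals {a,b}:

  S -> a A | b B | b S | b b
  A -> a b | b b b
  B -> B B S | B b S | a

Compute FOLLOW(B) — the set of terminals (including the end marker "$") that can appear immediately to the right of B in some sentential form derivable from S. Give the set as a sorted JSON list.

FIRST iteration:
[1]
  A via A→a b: +{a}
  A via A→b b b: +{b}
  B via B→a: +{a}
  S via S→a A: +{a}
  S via S→b B: +{b}
  S: {a,b}  A: {a,b}  B: {a}
[2] (stable)
  S: {a,b}  A: {a,b}  B: {a}

FOLLOW iteration:
FOLLOW(S) := {$}
pass 1:
  B→B B S: FOLLOW(B) ⊇ FIRST(B) = {a}; new: +{a}
  B→B B S: FOLLOW(B) ⊇ FIRST(S) = {a,b}; new: +{b}
  B→B B S: FOLLOW(S) ⊇ FOLLOW(B) ⊇ {a,b}; new: +{a,b}
  S→a A: FOLLOW(A) ⊇ FOLLOW(S) ⊇ {$,a,b}; new: +{$,a,b}
  S→b B: FOLLOW(B) ⊇ FOLLOW(S) ⊇ {$,a,b}; new: +{$}
  S: {$,a,b}  A: {$,a,b}  B: {$,a,b}
pass 2: done
  S: {$,a,b}  A: {$,a,b}  B: {$,a,b}

FOLLOW(B) = ["$", "a", "b"]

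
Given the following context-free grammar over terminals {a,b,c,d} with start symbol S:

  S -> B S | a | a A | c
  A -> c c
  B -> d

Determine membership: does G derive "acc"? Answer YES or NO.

CNF form of G:
  S -> B S | T1 A | a | c
  A -> T0 T0
  B -> d
  T0 -> c
  T1 -> a

CYK table (by increasing span):
  [0..0]={S,T1}  "a"  orig:{S}
  [1..1]={S,T0}  "c"  orig:{S}
  [2..2]={S,T0}  "c"  orig:{S}
  [0..1]=∅  "ac"
  [1..2]={A}  "cc"
  [0..2]={S}  "acc"

S ∈ T[0,2] ⇒ YES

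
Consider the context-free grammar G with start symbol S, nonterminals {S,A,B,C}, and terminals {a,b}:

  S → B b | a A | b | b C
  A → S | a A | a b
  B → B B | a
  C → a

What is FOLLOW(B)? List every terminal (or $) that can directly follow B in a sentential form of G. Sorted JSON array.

Compute FIRST by fixpoint:
[1]
  A via A→a A: +{a}
  B via B→a: +{a}
  C via C→a: +{a}
  S via S→B b: +{a}
  S via S→b: +{b}
  FIRST[S]={a,b}  FIRST[A]={a}  FIRST[B]={a}  FIRST[C]={a}
[2]
  A via A→S: +{b}
  FIRST[S]={a,b}  FIRST[A]={a,b}  FIRST[B]={a}  FIRST[C]={a}
[3] (stable)
  FIRST[S]={a,b}  FIRST[A]={a,b}  FIRST[B]={a}  FIRST[C]={a}

Compute FOLLOW by fixpoint:
FOLLOW(S) := {$}
pass 1:
  B→B B: FOLLOW(B) ⊇ FIRST(B) = {a}; new: +{a}
  S→B b: FOLLOW(B) ⊇ FIRST(b) = {b}; new: +{b}
  S→a A: FOLLOW(A) ⊇ FOLLOW(S) ⊇ {$}; new: +{$}
  S→b C: FOLLOW(C) ⊇ FOLLOW(S) ⊇ {$}; new: +{$}
  S: {$}  A: {$}  B: {a,b}  C: {$}
pass 2: (stable)
  S: {$}  A: {$}  B: {a,b}  C: {$}

FOLLOW(B) = ["a", "b"]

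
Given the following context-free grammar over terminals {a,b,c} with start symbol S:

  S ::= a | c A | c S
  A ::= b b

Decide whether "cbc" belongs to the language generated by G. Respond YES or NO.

CNF form of G:
  S -> T1 A | T1 S | a
  A -> T0 T0
  T0 -> b
  T1 -> c

Fill CYK table bottom-up:
  cell(0,0) c: {T1}  orig:{}
  cell(1,1) b: {T0}  orig:{}
  cell(2,2) c: {T1}  orig:{}
  cell(0,1) cb: ∅
  cell(1,2) bc: ∅
  cell(0,2) cbc: ∅

S ∉ T[0,2] ⇒ NO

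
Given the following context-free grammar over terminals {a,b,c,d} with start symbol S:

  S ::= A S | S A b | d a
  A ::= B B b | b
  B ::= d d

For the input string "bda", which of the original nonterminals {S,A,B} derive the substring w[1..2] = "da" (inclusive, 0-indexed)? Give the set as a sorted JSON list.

CNF form of G:
  S -> A S | S X4 | T1 T2
  A -> B X3 | b
  B -> T1 T1
  T0 -> b
  T1 -> d
  T2 -> a
  X3 -> B T0
  X4 -> A T0

CYK table (by increasing span) (cells [i..j] with 1 ≤ i ≤ j ≤ 2 only):
  T[1,1] 'd' = {T1}  orig:{}
  T[2,2] 'a' = {T2}  orig:{}
  T[1,2] 'da' = {S}

Original NTs in T[1,2] deriving "da": ["S"]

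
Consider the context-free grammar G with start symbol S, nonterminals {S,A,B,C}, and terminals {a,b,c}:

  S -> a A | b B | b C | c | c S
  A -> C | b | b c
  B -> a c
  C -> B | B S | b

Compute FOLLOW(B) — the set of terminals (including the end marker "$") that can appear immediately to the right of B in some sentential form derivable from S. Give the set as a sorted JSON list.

FIRST sets, iterate to fixpoint:
[1]
  A via A→b: +{b}
  B via B→a c: +{a}
  C via C→B: +{a}
  C via C→b: +{b}
  S via S→a A: +{a}
  S via S→b B: +{b}
  S via S→c: +{c}
  FIRST(S)={a,b,c}  FIRST(A)={b}  FIRST(B)={a}  FIRST(C)={a,b}
[2]
  A via A→C: +{a}
  FIRST(S)={a,b,c}  FIRST(A)={a,b}  FIRST(B)={a}  FIRST(C)={a,b}
[3] — fixpoint
  FIRST(S)={a,b,c}  FIRST(A)={a,b}  FIRST(B)={a}  FIRST(C)={a,b}

FOLLOW iteration:
initialize: $ ∈ FOLLOW(S)
iter 1:
  C→B S: FOLLOW(B) ⊇ FIRST(S) = {a,b,c}; new: +{a,b,c}
  S→a A: FOLLOW(A) ⊇ FOLLOW(S) ⊇ {$}; new: +{$}
  S→b B: FOLLOW(B) ⊇ FOLLOW(S) ⊇ {$}; new: +{$}
  S→b C: FOLLOW(C) ⊇ FOLLOW(S) ⊇ {$}; new: +{$}
  FOLLOW[S]={$}  FOLLOW[A]={$}  FOLLOW[B]={$,a,b,c}  FOLLOW[C]={$}
iter 2: done
  FOLLOW[S]={$}  FOLLOW[A]={$}  FOLLOW[B]={$,a,b,c}  FOLLOW[C]={$}

FOLLOW(B) = ["$", "a", "b", "c"]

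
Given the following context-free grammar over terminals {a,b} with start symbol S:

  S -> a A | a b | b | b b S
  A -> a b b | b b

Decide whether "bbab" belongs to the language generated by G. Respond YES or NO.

CNF form of G:
  S -> T0 A | T0 T1 | T1 X3 | b
  A -> T0 X2 | T1 T1
  T0 -> a
  T1 -> b
  X2 -> T1 T1
  X3 -> T1 S

Fill CYK table bottom-up:
  T[0,0] 'b' = {S,T1}  orig:{S}
  T[1,1] 'b' = {S,T1}  orig:{S}
  T[2,2] 'a' = {T0}  orig:{}
  T[3,3] 'b' = {S,T1}  orig:{S}
  T[0,1] 'bb' = {A,X2,X3}  orig:{A}
  T[1,2] 'ba' = ∅
  T[2,3] 'ab' = {S}
  T[0,2] 'bba' = ∅
  T[1,3] 'bab' = {X3}  orig:{}
  T[0,3] 'bbab' = {S}

S ∈ T[0,3] ⇒ YES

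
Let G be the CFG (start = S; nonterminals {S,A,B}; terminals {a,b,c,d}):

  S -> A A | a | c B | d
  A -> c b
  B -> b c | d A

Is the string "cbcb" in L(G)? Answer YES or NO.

Convert to CNF:
  S -> A A | T0 B | a | d
  A -> T0 T1
  B -> T1 T0 | T2 A
  T0 -> c
  T1 -> b
  T2 -> d

CYK fill:
  cell(0,0) c: {T0}  orig:{}
  cell(1,1) b: {T1}  orig:{}
  cell(2,2) c: {T0}  orig:{}
  cell(3,3) b: {T1}  orig:{}
  cell(0,1) cb: {A}
  cell(1,2) bc: {B}
  cell(2,3) cb: {A}
  cell(0,2) cbc: {S}
  cell(1,3) bcb: ∅
  cell(0,3) cbcb: {S}

S ∈ T[0,3] ⇒ YES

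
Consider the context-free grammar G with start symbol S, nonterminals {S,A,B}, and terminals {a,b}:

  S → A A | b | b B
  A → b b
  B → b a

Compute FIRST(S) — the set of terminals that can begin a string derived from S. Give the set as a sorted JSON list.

Compute FIRST by fixpoint:
iter 1:
  A via A→b b: +{b}
  B via B→b a: +{b}
  S via S→A A: +{b}
  S: {b}  A: {b}  B: {b}
iter 2: done
  S: {b}  A: {b}  B: {b}

FIRST(S) = ["b"]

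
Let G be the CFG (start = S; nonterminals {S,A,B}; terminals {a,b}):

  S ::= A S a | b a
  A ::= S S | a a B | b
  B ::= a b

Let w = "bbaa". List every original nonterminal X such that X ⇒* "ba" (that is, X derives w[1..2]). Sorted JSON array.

CNF form of G:
  S -> A X3 | T1 T0
  A -> S S | T0 X2 | b
  B -> T0 T1
  T0 -> a
  T1 -> b
  X2 -> T0 B
  X3 -> S T0

CYK fill — only the sub-triangle for w[1..2]:
  [1..1]={A,T1}  "b"  orig:{A}
  [2..2]={T0}  "a"  orig:{}
  [1..2]={S}  "ba"

Original NTs in T[1,2] deriving "ba": ["S"]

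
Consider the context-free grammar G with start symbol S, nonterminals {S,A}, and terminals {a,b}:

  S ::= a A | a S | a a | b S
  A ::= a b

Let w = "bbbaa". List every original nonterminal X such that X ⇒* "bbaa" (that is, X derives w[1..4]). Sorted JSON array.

Convert to CNF:
  S -> T0 A | T0 S | T0 T0 | T1 S
  A -> T0 T1
  T0 -> a
  T1 -> b

CYK table (by increasing span) (cells [i..j] with 1 ≤ i ≤ j ≤ 4 only):
  cell(1,1) b: {T1}  orig:{}
  cell(2,2) b: {T1}  orig:{}
  cell(3,3) a: {T0}  orig:{}
  cell(4,4) a: {T0}  orig:{}
  cell(1,2) bb: ∅
  cell(2,3) ba: ∅
  cell(3,4) aa: {S}
  cell(1,3) bba: ∅
  cell(2,4) baa: {S}
  cell(1,4) bbaa: {S}

Original NTs in T[1,4] deriving "bbaa": ["S"]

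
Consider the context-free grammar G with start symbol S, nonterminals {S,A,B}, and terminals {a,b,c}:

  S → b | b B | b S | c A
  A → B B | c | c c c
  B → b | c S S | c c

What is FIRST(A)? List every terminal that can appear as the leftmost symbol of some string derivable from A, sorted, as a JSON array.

Compute FIRST by fixpoint:
[1]
  A via A→c: +{c}
  B via B→b: +{b}
  B via B→c S S: +{c}
  S via S→b: +{b}
  S via S→c A: +{c}
  FIRST[S]={b,c}  FIRST[A]={c}  FIRST[B]={b,c}
[2]
  A via A→B B: +{b}
  FIRST[S]={b,c}  FIRST[A]={b,c}  FIRST[B]={b,c}
[3] done
  FIRST[S]={b,c}  FIRST[A]={b,c}  FIRST[B]={b,c}

FIRST(A) = ["b", "c"]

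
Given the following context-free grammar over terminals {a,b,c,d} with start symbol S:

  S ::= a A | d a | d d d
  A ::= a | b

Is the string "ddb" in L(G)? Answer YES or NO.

Convert to CNF:
  S -> T0 A | T1 T0 | T1 X2
  A -> a | b
  T0 -> a
  T1 -> d
  X2 -> T1 T1

Fill CYK table bottom-up:
  [0..0]={T1}  "d"  orig:{}
  [1..1]={T1}  "d"  orig:{}
  [2..2]={A}  "b"
  [0..1]={X2}  "dd"  orig:{}
  [1..2]=∅  "db"
  [0..2]=∅  "ddb"

S ∉ T[0,2] ⇒ NO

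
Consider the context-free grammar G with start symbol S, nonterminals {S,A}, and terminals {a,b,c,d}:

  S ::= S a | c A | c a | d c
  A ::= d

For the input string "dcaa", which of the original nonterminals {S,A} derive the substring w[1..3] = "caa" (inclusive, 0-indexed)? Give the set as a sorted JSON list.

Convert to CNF:
  S -> S T0 | T1 A | T1 T0 | T2 T1
  A -> d
  T0 -> a
  T1 -> c
  T2 -> d

CYK table (by increasing span) (cells [i..j] with 1 ≤ i ≤ j ≤ 3 only):
  T[1,1] 'c' = {T1}  orig:{}
  T[2,2] 'a' = {T0}  orig:{}
  T[3,3] 'a' = {T0}  orig:{}
  T[1,2] 'ca' = {S}
  T[2,3] 'aa' = ∅
  T[1,3] 'caa' = {S}

Original NTs in T[1,3] deriving "caa": ["S"]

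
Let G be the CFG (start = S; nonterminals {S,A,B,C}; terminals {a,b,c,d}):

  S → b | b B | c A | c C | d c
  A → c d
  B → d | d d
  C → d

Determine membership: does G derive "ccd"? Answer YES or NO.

CNF form of G:
  S -> T0 A | T0 C | T1 T0 | T2 B | b
  A -> T0 T1
  B -> T1 T1 | d
  C -> d
  T0 -> c
  T1 -> d
  T2 -> b

Fill CYK table bottom-up:
  cell(0,0) c: {T0}  orig:{}
  cell(1,1) c: {T0}  orig:{}
  cell(2,2) d: {B,C,T1}  orig:{B,C}
  cell(0,1) cc: ∅
  cell(1,2) cd: {A,S}
  cell(0,2) ccd: {S}

S ∈ T[0,2] ⇒ YES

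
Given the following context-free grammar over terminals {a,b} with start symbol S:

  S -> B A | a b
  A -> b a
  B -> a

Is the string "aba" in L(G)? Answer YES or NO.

Convert to CNF:
  S -> B A | T1 T0
  A -> T0 T1
  B -> a
  T0 -> b
  T1 -> a

Fill CYK table bottom-up:
  cell(0,0) a: {B,T1}  orig:{B}
  cell(1,1) b: {T0}  orig:{}
  cell(2,2) a: {B,T1}  orig:{B}
  cell(0,1) ab: {S}
  cell(1,2) ba: {A}
  cell(0,2) aba: {S}

S ∈ T[0,2] ⇒ YES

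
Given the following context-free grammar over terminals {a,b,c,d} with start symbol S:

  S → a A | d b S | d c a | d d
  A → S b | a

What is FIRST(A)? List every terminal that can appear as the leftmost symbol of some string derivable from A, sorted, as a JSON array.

Compute FIRST by fixpoint:
iter 1:
  A via A→a: +{a}
  S via S→a A: +{a}
  S via S→d b S: +{d}
  S: {a,d}  A: {a}
iter 2:
  A via A→S b: +{d}
  S: {a,d}  A: {a,d}
iter 3: (no change)
  S: {a,d}  A: {a,d}

FIRST(A) = ["a", "d"]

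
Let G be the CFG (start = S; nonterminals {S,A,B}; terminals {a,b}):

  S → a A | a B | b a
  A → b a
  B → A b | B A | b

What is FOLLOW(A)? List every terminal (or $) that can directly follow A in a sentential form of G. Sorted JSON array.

FIRST iteration:
iter 1:
  A via A→b a: +{b}
  B via B→A b: +{b}
  S via S→a A: +{a}
  S via S→b a: +{b}
  FIRST(S)={a,b}  FIRST(A)={b}  FIRST(B)={b}
iter 2: (stable)
  FIRST(S)={a,b}  FIRST(A)={b}  FIRST(B)={b}

FOLLOW iteration:
FOLLOW(S) := {$}
[1]
  B→A b: FOLLOW(A) ⊇ FIRST(b) = {b}; new: +{b}
  B→B A: FOLLOW(B) ⊇ FIRST(A) = {b}; new: +{b}
  S→a A: FOLLOW(A) ⊇ FOLLOW(S) ⊇ {$}; new: +{$}
  S→a B: FOLLOW(B) ⊇ FOLLOW(S) ⊇ {$}; new: +{$}
  FOLLOW[S]={$}  FOLLOW[A]={$,b}  FOLLOW[B]={$,b}
[2] (no change)
  FOLLOW[S]={$}  FOLLOW[A]={$,b}  FOLLOW[B]={$,b}

FOLLOW(A) = ["$", "b"]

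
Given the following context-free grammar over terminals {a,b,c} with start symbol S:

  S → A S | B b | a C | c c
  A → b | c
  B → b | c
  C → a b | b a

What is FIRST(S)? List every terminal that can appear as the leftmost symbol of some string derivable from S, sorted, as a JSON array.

FIRST iteration:
[1]
  A via A→b: +{b}
  A via A→c: +{c}
  B via B→b: +{b}
  B via B→c: +{c}
  C via C→a b: +{a}
  C via C→b a: +{b}
  S via S→A S: +{b,c}
  S via S→a C: +{a}
  S: {a,b,c}  A: {b,c}  B: {b,c}  C: {a,b}
[2] done
  S: {a,b,c}  A: {b,c}  B: {b,c}  C: {a,b}

FIRST(S) = ["a", "b", "c"]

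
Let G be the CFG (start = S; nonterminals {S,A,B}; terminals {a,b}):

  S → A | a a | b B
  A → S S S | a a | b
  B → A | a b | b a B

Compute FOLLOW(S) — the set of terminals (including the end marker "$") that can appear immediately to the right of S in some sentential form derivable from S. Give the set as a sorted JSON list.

Compute FIRST by fixpoint:
pass 1:
  A via A→a a: +{a}
  A via A→b: +{b}
  B via B→A: +{a,b}
  S via S→A: +{a,b}
  S: {a,b}  A: {a,b}  B: {a,b}
pass 2: done
  S: {a,b}  A: {a,b}  B: {a,b}

FOLLOW iteration:
FOLLOW(S) := {$}
round 1:
  A→S S S: FOLLOW(S) ⊇ FIRST(S) = {a,b}; new: +{a,b}
  S→A: FOLLOW(A) ⊇ FOLLOW(S) ⊇ {$,a,b}; new: +{$,a,b}
  S→b B: FOLLOW(B) ⊇ FOLLOW(S) ⊇ {$,a,b}; new: +{$,a,b}
  FOLLOW(S)={$,a,b}  FOLLOW(A)={$,a,b}  FOLLOW(B)={$,a,b}
round 2: done
  FOLLOW(S)={$,a,b}  FOLLOW(A)={$,a,b}  FOLLOW(B)={$,a,b}

FOLLOW(S) = ["$", "a", "b"]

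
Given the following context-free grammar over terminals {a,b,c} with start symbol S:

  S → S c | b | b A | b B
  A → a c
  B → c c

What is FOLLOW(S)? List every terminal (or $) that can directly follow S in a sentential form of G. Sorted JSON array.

Compute FIRST by fixpoint:
round 1:
  A via A→a c: +{a}
  B via B→c c: +{c}
  S via S→b: +{b}
  FIRST[S]={b}  FIRST[A]={a}  FIRST[B]={c}
round 2: (no change)
  FIRST[S]={b}  FIRST[A]={a}  FIRST[B]={c}

FOLLOW iteration:
initialize: $ ∈ FOLLOW(S)
[1]
  S→S c: FOLLOW(S) ⊇ FIRST(c) = {c}; new: +{c}
  S→b A: FOLLOW(A) ⊇ FOLLOW(S) ⊇ {$,c}; new: +{$,c}
  S→b B: FOLLOW(B) ⊇ FOLLOW(S) ⊇ {$,c}; new: +{$,c}
  S: {$,c}  A: {$,c}  B: {$,c}
[2] (no change)
  S: {$,c}  A: {$,c}  B: {$,c}

FOLLOW(S) = ["$", "c"]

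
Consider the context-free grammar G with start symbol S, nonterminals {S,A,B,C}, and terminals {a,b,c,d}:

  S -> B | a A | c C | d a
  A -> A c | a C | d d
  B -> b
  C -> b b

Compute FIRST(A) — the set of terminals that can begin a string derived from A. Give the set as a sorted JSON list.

FIRST sets, iterate to fixpoint:
[1]
  A via A→a C: +{a}
  A via A→d d: +{d}
  B via B→b: +{b}
  C via C→b b: +{b}
  S via S→B: +{b}
  S via S→a A: +{a}
  S via S→c C: +{c}
  S via S→d a: +{d}
  S: {a,b,c,d}  A: {a,d}  B: {b}  C: {b}
[2] (stable)
  S: {a,b,c,d}  A: {a,d}  B: {b}  C: {b}

FIRST(A) = ["a", "d"]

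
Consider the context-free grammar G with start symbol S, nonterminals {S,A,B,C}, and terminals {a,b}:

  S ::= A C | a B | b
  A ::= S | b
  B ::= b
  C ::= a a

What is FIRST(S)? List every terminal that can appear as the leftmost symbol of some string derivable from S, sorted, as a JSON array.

FIRST sets, iterate to fixpoint:
iter 1:
  A via A→b: +{b}
  B via B→b: +{b}
  C via C→a a: +{a}
  S via S→A C: +{b}
  S via S→a B: +{a}
  FIRST(S)={a,b}  FIRST(A)={b}  FIRST(B)={b}  FIRST(C)={a}
iter 2:
  A via A→S: +{a}
  FIRST(S)={a,b}  FIRST(A)={a,b}  FIRST(B)={b}  FIRST(C)={a}
iter 3: (no change)
  FIRST(S)={a,b}  FIRST(A)={a,b}  FIRST(B)={b}  FIRST(C)={a}

FIRST(S) = ["a", "b"]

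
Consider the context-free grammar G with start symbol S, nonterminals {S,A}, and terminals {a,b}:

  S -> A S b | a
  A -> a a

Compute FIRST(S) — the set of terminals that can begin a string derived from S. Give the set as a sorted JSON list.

Compute FIRST by fixpoint:
[1]
  A via A→a a: +{a}
  S via S→A S b: +{a}
  S: {a}  A: {a}
[2] (no change)
  S: {a}  A: {a}

FIRST(S) = ["a"]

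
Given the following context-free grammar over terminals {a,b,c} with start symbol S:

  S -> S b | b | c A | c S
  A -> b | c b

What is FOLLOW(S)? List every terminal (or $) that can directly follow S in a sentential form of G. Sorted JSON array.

FIRST iteration:
[1]
  A via A→b: +{b}
  A via A→c b: +{c}
  S via S→b: +{b}
  S via S→c A: +{c}
  FIRST(S)={b,c}  FIRST(A)={b,c}
[2] — fixpoint
  FIRST(S)={b,c}  FIRST(A)={b,c}

FOLLOW iteration:
initialize: $ ∈ FOLLOW(S)
round 1:
  S→S b: FOLLOW(S) ⊇ FIRST(b) = {b}; new: +{b}
  S→c A: FOLLOW(A) ⊇ FOLLOW(S) ⊇ {$,b}; new: +{$,b}
  S: {$,b}  A: {$,b}
round 2: done
  S: {$,b}  A: {$,b}

FOLLOW(S) = ["$", "b"]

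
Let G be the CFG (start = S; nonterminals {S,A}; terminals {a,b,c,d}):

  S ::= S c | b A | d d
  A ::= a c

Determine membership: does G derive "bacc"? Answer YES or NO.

CNF form of G:
  S -> S T1 | T2 A | T3 T3
  A -> T0 T1
  T0 -> a
  T1 -> c
  T2 -> b
  T3 -> d

CYK fill:
  cell(0,0) b: {T2}  orig:{}
  cell(1,1) a: {T0}  orig:{}
  cell(2,2) c: {T1}  orig:{}
  cell(3,3) c: {T1}  orig:{}
  cell(0,1) ba: ∅
  cell(1,2) ac: {A}
  cell(2,3) cc: ∅
  cell(0,2) bac: {S}
  cell(1,3) acc: ∅
  cell(0,3) bacc: {S}

S ∈ T[0,3] ⇒ YES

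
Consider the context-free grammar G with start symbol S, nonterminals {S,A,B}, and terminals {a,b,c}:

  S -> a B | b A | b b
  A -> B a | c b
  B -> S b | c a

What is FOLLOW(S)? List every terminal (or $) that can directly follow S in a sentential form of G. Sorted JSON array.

Compute FIRST by fixpoint:
round 1:
  A via A→c b: +{c}
  B via B→c a: +{c}
  S via S→a B: +{a}
  S via S→b A: +{b}
  S: {a,b}  A: {c}  B: {c}
round 2:
  B via B→S b: +{a,b}
  S: {a,b}  A: {c}  B: {a,b,c}
round 3:
  A via A→B a: +{a,b}
  S: {a,b}  A: {a,b,c}  B: {a,b,c}
round 4: — fixpoint
  S: {a,b}  A: {a,b,c}  B: {a,b,c}

FOLLOW iteration:
FOLLOW(S) := {$}
round 1:
  A→B a: FOLLOW(B) ⊇ FIRST(a) = {a}; new: +{a}
  B→S b: FOLLOW(S) ⊇ FIRST(b) = {b}; new: +{b}
  S→a B: FOLLOW(B) ⊇ FOLLOW(S) ⊇ {$,b}; new: +{$,b}
  S→b A: FOLLOW(A) ⊇ FOLLOW(S) ⊇ {$,b}; new: +{$,b}
  S: {$,b}  A: {$,b}  B: {$,a,b}
round 2: — fixpoint
  S: {$,b}  A: {$,b}  B: {$,a,b}

FOLLOW(S) = ["$", "b"]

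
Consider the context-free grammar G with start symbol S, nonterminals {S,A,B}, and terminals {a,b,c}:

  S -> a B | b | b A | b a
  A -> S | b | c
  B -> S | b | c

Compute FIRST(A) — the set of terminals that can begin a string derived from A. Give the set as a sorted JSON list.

FIRST sets, iterate to fixpoint:
round 1:
  A via A→b: +{b}
  A via A→c: +{c}
  B via B→b: +{b}
  B via B→c: +{c}
  S via S→a B: +{a}
  S via S→b: +{b}
  FIRST[S]={a,b}  FIRST[A]={b,c}  FIRST[B]={b,c}
round 2:
  A via A→S: +{a}
  B via B→S: +{a}
  FIRST[S]={a,b}  FIRST[A]={a,b,c}  FIRST[B]={a,b,c}
round 3: (stable)
  FIRST[S]={a,b}  FIRST[A]={a,b,c}  FIRST[B]={a,b,c}

FIRST(A) = ["a", "b", "c"]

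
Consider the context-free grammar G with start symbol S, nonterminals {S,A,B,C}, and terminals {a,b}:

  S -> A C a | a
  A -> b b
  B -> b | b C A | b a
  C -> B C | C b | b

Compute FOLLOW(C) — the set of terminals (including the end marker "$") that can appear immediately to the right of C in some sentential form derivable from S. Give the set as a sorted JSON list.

FIRST sets, iterate to fixpoint:
round 1:
  A via A→b b: +{b}
  B via B→b: +{b}
  C via C→B C: +{b}
  S via S→A C a: +{b}
  S via S→a: +{a}
  S: {a,b}  A: {b}  B: {b}  C: {b}
round 2: done
  S: {a,b}  A: {b}  B: {b}  C: {b}

Compute FOLLOW by fixpoint:
FOLLOW(S) := {$}
pass 1:
  B→b C A: FOLLOW(C) ⊇ FIRST(A) = {b}; new: +{b}
  C→B C: FOLLOW(B) ⊇ FIRST(C) = {b}; new: +{b}
  S→A C a: FOLLOW(A) ⊇ FIRST(C) = {b}; new: +{b}
  S→A C a: FOLLOW(C) ⊇ FIRST(a) = {a}; new: +{a}
  S: {$}  A: {b}  B: {b}  C: {a,b}
pass 2: (stable)
  S: {$}  A: {b}  B: {b}  C: {a,b}

FOLLOW(C) = ["a", "b"]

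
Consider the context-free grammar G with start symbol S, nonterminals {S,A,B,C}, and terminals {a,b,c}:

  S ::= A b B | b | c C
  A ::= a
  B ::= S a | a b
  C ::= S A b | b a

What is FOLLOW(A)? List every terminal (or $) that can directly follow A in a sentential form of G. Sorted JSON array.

FIRST sets, iterate to fixpoint:
round 1:
  A via A→a: +{a}
  B via B→a b: +{a}
  C via C→b a: +{b}
  S via S→A b B: +{a}
  S via S→b: +{b}
  S via S→c C: +{c}
  S: {a,b,c}  A: {a}  B: {a}  C: {b}
round 2:
  B via B→S a: +{b,c}
  C via C→S A b: +{a,c}
  S: {a,b,c}  A: {a}  B: {a,b,c}  C: {a,b,c}
round 3: done
  S: {a,b,c}  A: {a}  B: {a,b,c}  C: {a,b,c}

FOLLOW sets:
FOLLOW(S) := {$}
[1]
  B→S a: FOLLOW(S) ⊇ FIRST(a) = {a}; new: +{a}
  C→S A b: FOLLOW(A) ⊇ FIRST(b) = {b}; new: +{b}
  S→A b B: FOLLOW(B) ⊇ FOLLOW(S) ⊇ {$,a}; new: +{$,a}
  S→c C: FOLLOW(C) ⊇ FOLLOW(S) ⊇ {$,a}; new: +{$,a}
  S: {$,a}  A: {b}  B: {$,a}  C: {$,a}
[2] — fixpoint
  S: {$,a}  A: {b}  B: {$,a}  C: {$,a}

FOLLOW(A) = ["b"]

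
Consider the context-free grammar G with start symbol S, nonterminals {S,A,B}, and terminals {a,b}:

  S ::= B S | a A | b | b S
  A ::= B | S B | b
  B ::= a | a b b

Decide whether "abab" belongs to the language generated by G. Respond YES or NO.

CNF form of G:
  S -> B S | T0 A | T1 S | b
  A -> S B | T0 X2 | a | b
  B -> T0 X3 | a
  T0 -> a
  T1 -> b
  X2 -> T1 T1
  X3 -> T1 T1

CYK fill:
  cell(0,0) a: {A,B,T0}  orig:{A,B}
  cell(1,1) b: {A,S,T1}  orig:{A,S}
  cell(2,2) a: {A,B,T0}  orig:{A,B}
  cell(3,3) b: {A,S,T1}  orig:{A,S}
  cell(0,1) ab: {S}
  cell(1,2) ba: {A}
  cell(2,3) ab: {S}
  cell(0,2) aba: {A,S}
  cell(1,3) bab: {S}
  cell(0,3) abab: {S}

S ∈ T[0,3] ⇒ YES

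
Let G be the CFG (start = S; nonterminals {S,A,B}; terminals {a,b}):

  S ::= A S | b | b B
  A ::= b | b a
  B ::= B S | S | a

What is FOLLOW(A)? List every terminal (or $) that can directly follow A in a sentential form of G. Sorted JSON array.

FIRST sets, iterate to fixpoint:
round 1:
  A via A→b: +{b}
  B via B→a: +{a}
  S via S→A S: +{b}
  FIRST[S]={b}  FIRST[A]={b}  FIRST[B]={a}
round 2:
  B via B→S: +{b}
  FIRST[S]={b}  FIRST[A]={b}  FIRST[B]={a,b}
round 3: done
  FIRST[S]={b}  FIRST[A]={b}  FIRST[B]={a,b}

FOLLOW sets:
initialize: $ ∈ FOLLOW(S)
pass 1:
  B→B S: FOLLOW(B) ⊇ FIRST(S) = {b}; new: +{b}
  B→B S: FOLLOW(S) ⊇ FOLLOW(B) ⊇ {b}; new: +{b}
  S→A S: FOLLOW(A) ⊇ FIRST(S) = {b}; new: +{b}
  S→b B: FOLLOW(B) ⊇ FOLLOW(S) ⊇ {$,b}; new: +{$}
  FOLLOW(S)={$,b}  FOLLOW(A)={b}  FOLLOW(B)={$,b}
pass 2: (no change)
  FOLLOW(S)={$,b}  FOLLOW(A)={b}  FOLLOW(B)={$,b}

FOLLOW(A) = ["b"]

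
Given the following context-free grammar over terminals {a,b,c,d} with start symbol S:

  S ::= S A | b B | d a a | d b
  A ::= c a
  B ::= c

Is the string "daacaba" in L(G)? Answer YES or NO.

Convert to CNF:
  S -> S A | T2 B | T3 T2 | T3 X4
  A -> T0 T1
  B -> c
  T0 -> c
  T1 -> a
  T2 -> b
  T3 -> d
  X4 -> T1 T1

Fill CYK table bottom-up:
  cell(0,0) d: {T3}  orig:{}
  cell(1,1) a: {T1}  orig:{}
  cell(2,2) a: {T1}  orig:{}
  cell(3,3) c: {B,T0}  orig:{B}
  cell(4,4) a: {T1}  orig:{}
  cell(5,5) b: {T2}  orig:{}
  cell(6,6) a: {T1}  orig:{}
  cell(0,1) da: ∅
  cell(1,2) aa: {X4}  orig:{}
  cell(2,3) ac: ∅
  cell(3,4) ca: {A}
  cell(4,5) ab: ∅
  cell(5,6) ba: ∅
  cell(0,2) daa: {S}
  cell(1,3) aac: ∅
  cell(2,4) aca: ∅
  cell(3,5) cab: ∅
  cell(4,6) aba: ∅
  cell(0,3) daac: ∅
  cell(1,4) aaca: ∅
  cell(2,5) acab: ∅
  cell(3,6) caba: ∅
  cell(0,4) daaca: {S}
  cell(1,5) aacab: ∅
  cell(2,6) acaba: ∅
  cell(0,5) daacab: ∅
  cell(1,6) aacaba: ∅
  cell(0,6) daacaba: ∅

S ∉ T[0,6] ⇒ NO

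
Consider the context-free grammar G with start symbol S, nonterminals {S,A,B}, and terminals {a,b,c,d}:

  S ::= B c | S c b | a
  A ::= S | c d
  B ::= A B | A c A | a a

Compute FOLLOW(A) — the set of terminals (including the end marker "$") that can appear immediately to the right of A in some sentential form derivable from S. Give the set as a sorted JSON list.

Compute FIRST by fixpoint:
[1]
  A via A→c d: +{c}
  B via B→A B: +{c}
  B via B→a a: +{a}
  S via S→B c: +{a,c}
  FIRST(S)={a,c}  FIRST(A)={c}  FIRST(B)={a,c}
[2]
  A via A→S: +{a}
  FIRST(S)={a,c}  FIRST(A)={a,c}  FIRST(B)={a,c}
[3] — fixpoint
  FIRST(S)={a,c}  FIRST(A)={a,c}  FIRST(B)={a,c}

FOLLOW iteration:
seed FOLLOW(S) with $
[1]
  B→A B: FOLLOW(A) ⊇ FIRST(B) = {a,c}; new: +{a,c}
  S→B c: FOLLOW(B) ⊇ FIRST(c) = {c}; new: +{c}
  S→S c b: FOLLOW(S) ⊇ FIRST(c) = {c}; new: +{c}
  FOLLOW[S]={$,c}  FOLLOW[A]={a,c}  FOLLOW[B]={c}
[2]
  A→S: FOLLOW(S) ⊇ FOLLOW(A) ⊇ {a,c}; new: +{a}
  FOLLOW[S]={$,a,c}  FOLLOW[A]={a,c}  FOLLOW[B]={c}
[3] done
  FOLLOW[S]={$,a,c}  FOLLOW[A]={a,c}  FOLLOW[B]={c}

FOLLOW(A) = ["a", "c"]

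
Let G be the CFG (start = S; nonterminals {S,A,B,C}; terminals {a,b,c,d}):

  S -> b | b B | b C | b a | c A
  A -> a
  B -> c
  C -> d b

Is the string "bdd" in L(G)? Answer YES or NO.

CNF form of G:
  S -> T1 B | T1 C | T1 T2 | T3 A | b
  A -> a
  B -> c
  C -> T0 T1
  T0 -> d
  T1 -> b
  T2 -> a
  T3 -> c

CYK fill:
  cell(0,0) b: {S,T1}  orig:{S}
  cell(1,1) d: {T0}  orig:{}
  cell(2,2) d: {T0}  orig:{}
  cell(0,1) bd: ∅
  cell(1,2) dd: ∅
  cell(0,2) bdd: ∅

S ∉ T[0,2] ⇒ NO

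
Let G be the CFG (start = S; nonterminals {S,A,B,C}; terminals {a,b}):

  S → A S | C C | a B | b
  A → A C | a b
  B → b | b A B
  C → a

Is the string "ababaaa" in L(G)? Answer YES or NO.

CNF form of G:
  S -> A S | C C | T0 B | b
  A -> A C | T0 T1
  B -> T1 X2 | b
  C -> a
  T0 -> a
  T1 -> b
  X2 -> A B

CYK fill:
  [0..0]={C,T0}  "a"  orig:{C}
  [1..1]={B,S,T1}  "b"  orig:{B,S}
  [2..2]={C,T0}  "a"  orig:{C}
  [3..3]={B,S,T1}  "b"  orig:{B,S}
  [4..4]={C,T0}  "a"  orig:{C}
  [5..5]={C,T0}  "a"  orig:{C}
  [6..6]={C,T0}  "a"  orig:{C}
  [0..1]={A,S}  "ab"
  [1..2]=∅  "ba"
  [2..3]={A,S}  "ab"
  [3..4]=∅  "ba"
  [4..5]={S}  "aa"
  [5..6]={S}  "aa"
  [0..2]={A}  "aba"
  [1..3]=∅  "bab"
  [2..4]={A}  "aba"
  [3..5]=∅  "baa"
  [4..6]=∅  "aaa"
  [0..3]={S,X2}  "abab"  orig:{S}
  [1..4]=∅  "baba"
  [2..5]={A,S}  "abaa"
  [3..6]=∅  "baaa"
  [0..4]=∅  "ababa"
  [1..5]=∅  "babaa"
  [2..6]={A,S}  "abaaa"
  [0..5]={S}  "ababaa"
  [1..6]=∅  "babaaa"
  [0..6]={S}  "ababaaa"

S ∈ T[0,6] ⇒ YES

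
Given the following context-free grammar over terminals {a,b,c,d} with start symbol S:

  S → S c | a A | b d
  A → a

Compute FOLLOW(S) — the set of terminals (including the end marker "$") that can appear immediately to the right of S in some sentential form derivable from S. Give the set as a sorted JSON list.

FIRST iteration:
round 1:
  A via A→a: +{a}
  S via S→a A: +{a}
  S via S→b d: +{b}
  FIRST(S)={a,b}  FIRST(A)={a}
round 2: (no change)
  FIRST(S)={a,b}  FIRST(A)={a}

Compute FOLLOW by fixpoint:
initialize: $ ∈ FOLLOW(S)
iter 1:
  S→S c: FOLLOW(S) ⊇ FIRST(c) = {c}; new: +{c}
  S→a A: FOLLOW(A) ⊇ FOLLOW(S) ⊇ {$,c}; new: +{$,c}
  FOLLOW[S]={$,c}  FOLLOW[A]={$,c}
iter 2: done
  FOLLOW[S]={$,c}  FOLLOW[A]={$,c}

FOLLOW(S) = ["$", "c"]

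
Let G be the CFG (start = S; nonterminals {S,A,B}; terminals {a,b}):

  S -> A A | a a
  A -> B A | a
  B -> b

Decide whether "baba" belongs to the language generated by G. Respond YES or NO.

Convert to CNF:
  S -> A A | T0 T0
  A -> B A | a
  B -> b
  T0 -> a

CYK table (by increasing span):
  [0..0]={B}  "b"
  [1..1]={A,T0}  "a"  orig:{A}
  [2..2]={B}  "b"
  [3..3]={A,T0}  "a"  orig:{A}
  [0..1]={A}  "ba"
  [1..2]=∅  "ab"
  [2..3]={A}  "ba"
  [0..2]=∅  "bab"
  [1..3]={S}  "aba"
  [0..3]={S}  "baba"

S ∈ T[0,3] ⇒ YES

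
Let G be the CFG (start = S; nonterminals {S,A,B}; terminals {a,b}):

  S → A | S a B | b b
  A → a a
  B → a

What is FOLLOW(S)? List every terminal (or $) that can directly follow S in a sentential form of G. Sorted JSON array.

FIRST sets, iterate to fixpoint:
pass 1:
  A via A→a a: +{a}
  B via B→a: +{a}
  S via S→A: +{a}
  S via S→b b: +{b}
  S: {a,b}  A: {a}  B: {a}
pass 2: — fixpoint
  S: {a,b}  A: {a}  B: {a}

Compute FOLLOW by fixpoint:
seed FOLLOW(S) with $
[1]
  S→A: FOLLOW(A) ⊇ FOLLOW(S) ⊇ {$}; new: +{$}
  S→S a B: FOLLOW(S) ⊇ FIRST(a) = {a}; new: +{a}
  S→S a B: FOLLOW(B) ⊇ FOLLOW(S) ⊇ {$,a}; new: +{$,a}
  FOLLOW(S)={$,a}  FOLLOW(A)={$}  FOLLOW(B)={$,a}
[2]
  S→A: FOLLOW(A) ⊇ FOLLOW(S) ⊇ {$,a}; new: +{a}
  FOLLOW(S)={$,a}  FOLLOW(A)={$,a}  FOLLOW(B)={$,a}
[3] (no change)
  FOLLOW(S)={$,a}  FOLLOW(A)={$,a}  FOLLOW(B)={$,a}

FOLLOW(S) = ["$", "a"]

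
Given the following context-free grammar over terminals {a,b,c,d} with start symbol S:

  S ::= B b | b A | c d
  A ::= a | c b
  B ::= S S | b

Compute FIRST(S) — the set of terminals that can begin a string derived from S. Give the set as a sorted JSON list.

FIRST iteration:
round 1:
  A via A→a: +{a}
  A via A→c b: +{c}
  B via B→b: +{b}
  S via S→B b: +{b}
  S via S→c d: +{c}
  FIRST(S)={b,c}  FIRST(A)={a,c}  FIRST(B)={b}
round 2:
  B via B→S S: +{c}
  FIRST(S)={b,c}  FIRST(A)={a,c}  FIRST(B)={b,c}
round 3: (no change)
  FIRST(S)={b,c}  FIRST(A)={a,c}  FIRST(B)={b,c}

FIRST(S) = ["b", "c"]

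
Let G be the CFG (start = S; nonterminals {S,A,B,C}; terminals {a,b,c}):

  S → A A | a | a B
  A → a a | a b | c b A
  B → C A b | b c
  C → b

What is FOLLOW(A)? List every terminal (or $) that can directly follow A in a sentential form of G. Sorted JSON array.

FIRST iteration:
pass 1:
  A via A→a a: +{a}
  A via A→c b A: +{c}
  B via B→b c: +{b}
  C via C→b: +{b}
  S via S→A A: +{a,c}
  FIRST[S]={a,c}  FIRST[A]={a,c}  FIRST[B]={b}  FIRST[C]={b}
pass 2: done
  FIRST[S]={a,c}  FIRST[A]={a,c}  FIRST[B]={b}  FIRST[C]={b}

FOLLOW sets:
FOLLOW(S) := {$}
pass 1:
  B→C A b: FOLLOW(C) ⊇ FIRST(A) = {a,c}; new: +{a,c}
  B→C A b: FOLLOW(A) ⊇ FIRST(b) = {b}; new: +{b}
  S→A A: FOLLOW(A) ⊇ FIRST(A) = {a,c}; new: +{a,c}
  S→A A: FOLLOW(A) ⊇ FOLLOW(S) ⊇ {$}; new: +{$}
  S→a B: FOLLOW(B) ⊇ FOLLOW(S) ⊇ {$}; new: +{$}
  S: {$}  A: {$,a,b,c}  B: {$}  C: {a,c}
pass 2: (no change)
  S: {$}  A: {$,a,b,c}  B: {$}  C: {a,c}

FOLLOW(A) = ["$", "a", "b", "c"]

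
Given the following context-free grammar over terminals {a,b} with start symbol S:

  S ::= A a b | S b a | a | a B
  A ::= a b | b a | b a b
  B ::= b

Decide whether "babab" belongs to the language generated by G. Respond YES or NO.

CNF form of G:
  S -> A X3 | S X4 | T0 B | a
  A -> T0 T1 | T1 T0 | T1 X2
  B -> b
  T0 -> a
  T1 -> b
  X2 -> T0 T1
  X3 -> T0 T1
  X4 -> T1 T0

CYK table (by increasing span):
  [0..0]={B,T1}  "b"  orig:{B}
  [1..1]={S,T0}  "a"  orig:{S}
  [2..2]={B,T1}  "b"  orig:{B}
  [3..3]={S,T0}  "a"  orig:{S}
  [4..4]={B,T1}  "b"  orig:{B}
  [0..1]={A,X4}  "ba"  orig:{A}
  [1..2]={A,S,X2,X3}  "ab"  orig:{A,S}
  [2..3]={A,X4}  "ba"  orig:{A}
  [3..4]={A,S,X2,X3}  "ab"  orig:{A,S}
  [0..2]={A}  "bab"
  [1..3]={S}  "aba"
  [2..4]={A}  "bab"
  [0..3]=∅  "baba"
  [1..4]={S}  "abab"
  [0..4]={S}  "babab"

S ∈ T[0,4] ⇒ YES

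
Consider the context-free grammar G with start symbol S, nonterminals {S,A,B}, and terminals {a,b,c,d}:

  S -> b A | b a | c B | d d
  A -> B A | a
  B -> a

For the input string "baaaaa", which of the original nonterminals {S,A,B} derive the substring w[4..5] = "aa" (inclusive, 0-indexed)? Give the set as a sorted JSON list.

Convert to CNF:
  S -> T0 A | T0 T1 | T2 B | T3 T3
  A -> B A | a
  B -> a
  T0 -> b
  T1 -> a
  T2 -> c
  T3 -> d

CYK fill — only the sub-triangle for w[4..5]:
  cell(4,4) a: {A,B,T1}  orig:{A,B}
  cell(5,5) a: {A,B,T1}  orig:{A,B}
  cell(4,5) aa: {A}

Original NTs in T[4,5] deriving "aa": ["A"]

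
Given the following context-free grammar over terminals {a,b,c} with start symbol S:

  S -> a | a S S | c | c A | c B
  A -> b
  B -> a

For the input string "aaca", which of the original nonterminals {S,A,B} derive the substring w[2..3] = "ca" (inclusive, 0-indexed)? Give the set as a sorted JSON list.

Convert to CNF:
  S -> T0 X2 | T1 A | T1 B | a | c
  A -> b
  B -> a
  T0 -> a
  T1 -> c
  X2 -> S S

CYK table (by increasing span) — only the sub-triangle for w[2..3]:
  cell(2,2) c: {S,T1}  orig:{S}
  cell(3,3) a: {B,S,T0}  orig:{B,S}
  cell(2,3) ca: {S,X2}  orig:{S}

Original NTs in T[2,3] deriving "ca": ["S"]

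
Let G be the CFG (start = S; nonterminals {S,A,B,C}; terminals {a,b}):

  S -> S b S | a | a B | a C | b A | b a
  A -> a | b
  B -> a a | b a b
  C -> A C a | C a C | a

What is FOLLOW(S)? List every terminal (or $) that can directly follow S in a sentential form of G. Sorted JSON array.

FIRST sets, iterate to fixpoint:
[1]
  A via A→a: +{a}
  A via A→b: +{b}
  B via B→a a: +{a}
  B via B→b a b: +{b}
  C via C→A C a: +{a,b}
  S via S→a: +{a}
  S via S→b A: +{b}
  S: {a,b}  A: {a,b}  B: {a,b}  C: {a,b}
[2] (stable)
  S: {a,b}  A: {a,b}  B: {a,b}  C: {a,b}

FOLLOW iteration:
FOLLOW(S) := {$}
round 1:
  C→A C a: FOLLOW(A) ⊇ FIRST(C) = {a,b}; new: +{a,b}
  C→A C a: FOLLOW(C) ⊇ FIRST(a) = {a}; new: +{a}
  S→S b S: FOLLOW(S) ⊇ FIRST(b) = {b}; new: +{b}
  S→a B: FOLLOW(B) ⊇ FOLLOW(S) ⊇ {$,b}; new: +{$,b}
  S→a C: FOLLOW(C) ⊇ FOLLOW(S) ⊇ {$,b}; new: +{$,b}
  S→b A: FOLLOW(A) ⊇ FOLLOW(S) ⊇ {$,b}; new: +{$}
  FOLLOW(S)={$,b}  FOLLOW(A)={$,a,b}  FOLLOW(B)={$,b}  FOLLOW(C)={$,a,b}
round 2: (no change)
  FOLLOW(S)={$,b}  FOLLOW(A)={$,a,b}  FOLLOW(B)={$,b}  FOLLOW(C)={$,a,b}

FOLLOW(S) = ["$", "b"]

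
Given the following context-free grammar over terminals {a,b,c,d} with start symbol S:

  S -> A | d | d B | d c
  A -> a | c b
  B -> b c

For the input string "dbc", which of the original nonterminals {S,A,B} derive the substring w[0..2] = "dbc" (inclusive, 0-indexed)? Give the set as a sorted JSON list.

Convert to CNF:
  S -> T0 T1 | T2 B | T2 T0 | a | d
  A -> T0 T1 | a
  B -> T1 T0
  T0 -> c
  T1 -> b
  T2 -> d

Fill CYK table bottom-up (cells [i..j] with 0 ≤ i ≤ j ≤ 2 only):
  cell(0,0) d: {S,T2}  orig:{S}
  cell(1,1) b: {T1}  orig:{}
  cell(2,2) c: {T0}  orig:{}
  cell(0,1) db: ∅
  cell(1,2) bc: {B}
  cell(0,2) dbc: {S}

Original NTs in T[0,2] deriving "dbc": ["S"]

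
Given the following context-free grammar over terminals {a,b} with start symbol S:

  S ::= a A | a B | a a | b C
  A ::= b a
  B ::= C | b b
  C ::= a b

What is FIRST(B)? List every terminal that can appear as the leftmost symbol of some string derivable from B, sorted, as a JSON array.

FIRST iteration:
iter 1:
  A via A→b a: +{b}
  B via B→b b: +{b}
  C via C→a b: +{a}
  S via S→a A: +{a}
  S via S→b C: +{b}
  FIRST[S]={a,b}  FIRST[A]={b}  FIRST[B]={b}  FIRST[C]={a}
iter 2:
  B via B→C: +{a}
  FIRST[S]={a,b}  FIRST[A]={b}  FIRST[B]={a,b}  FIRST[C]={a}
iter 3: done
  FIRST[S]={a,b}  FIRST[A]={b}  FIRST[B]={a,b}  FIRST[C]={a}

FIRST(B) = ["a", "b"]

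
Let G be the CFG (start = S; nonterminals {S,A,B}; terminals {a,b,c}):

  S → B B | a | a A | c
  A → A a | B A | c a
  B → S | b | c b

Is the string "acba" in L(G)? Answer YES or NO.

Convert to CNF:
  S -> B B | T0 A | a | c
  A -> A T0 | B A | T1 T0
  B -> B B | T0 A | T1 T2 | a | b | c
  T0 -> a
  T1 -> c
  T2 -> b

CYK fill:
  T[0,0] 'a' = {B,S,T0}  orig:{B,S}
  T[1,1] 'c' = {B,S,T1}  orig:{B,S}
  T[2,2] 'b' = {B,T2}  orig:{B}
  T[3,3] 'a' = {B,S,T0}  orig:{B,S}
  T[0,1] 'ac' = {B,S}
  T[1,2] 'cb' = {B,S}
  T[2,3] 'ba' = {B,S}
  T[0,2] 'acb' = {B,S}
  T[1,3] 'cba' = {B,S}
  T[0,3] 'acba' = {B,S}

S ∈ T[0,3] ⇒ YES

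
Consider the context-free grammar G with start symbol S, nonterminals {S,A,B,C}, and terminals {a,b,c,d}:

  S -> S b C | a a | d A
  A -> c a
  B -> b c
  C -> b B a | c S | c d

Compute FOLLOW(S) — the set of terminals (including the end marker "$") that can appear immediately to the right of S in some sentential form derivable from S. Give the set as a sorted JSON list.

FIRST iteration:
[1]
  A via A→c a: +{c}
  B via B→b c: +{b}
  C via C→b B a: +{b}
  C via C→c S: +{c}
  S via S→a a: +{a}
  S via S→d A: +{d}
  FIRST[S]={a,d}  FIRST[A]={c}  FIRST[B]={b}  FIRST[C]={b,c}
[2] (stable)
  FIRST[S]={a,d}  FIRST[A]={c}  FIRST[B]={b}  FIRST[C]={b,c}

Compute FOLLOW by fixpoint:
initialize: $ ∈ FOLLOW(S)
iter 1:
  C→b B a: FOLLOW(B) ⊇ FIRST(a) = {a}; new: +{a}
  S→S b C: FOLLOW(S) ⊇ FIRST(b) = {b}; new: +{b}
  S→S b C: FOLLOW(C) ⊇ FOLLOW(S) ⊇ {$,b}; new: +{$,b}
  S→d A: FOLLOW(A) ⊇ FOLLOW(S) ⊇ {$,b}; new: +{$,b}
  FOLLOW[S]={$,b}  FOLLOW[A]={$,b}  FOLLOW[B]={a}  FOLLOW[C]={$,b}
iter 2: done
  FOLLOW[S]={$,b}  FOLLOW[A]={$,b}  FOLLOW[B]={a}  FOLLOW[C]={$,b}

FOLLOW(S) = ["$", "b"]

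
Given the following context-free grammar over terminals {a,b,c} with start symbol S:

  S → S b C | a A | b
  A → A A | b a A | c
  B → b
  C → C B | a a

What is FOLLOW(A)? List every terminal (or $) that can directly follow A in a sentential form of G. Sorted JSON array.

FIRST iteration:
iter 1:
  A via A→b a A: +{b}
  A via A→c: +{c}
  B via B→b: +{b}
  C via C→a a: +{a}
  S via S→a A: +{a}
  S via S→b: +{b}
  FIRST(S)={a,b}  FIRST(A)={b,c}  FIRST(B)={b}  FIRST(C)={a}
iter 2: done
  FIRST(S)={a,b}  FIRST(A)={b,c}  FIRST(B)={b}  FIRST(C)={a}

FOLLOW sets:
FOLLOW(S) := {$}
iter 1:
  A→A A: FOLLOW(A) ⊇ FIRST(A) = {b,c}; new: +{b,c}
  C→C B: FOLLOW(C) ⊇ FIRST(B) = {b}; new: +{b}
  C→C B: FOLLOW(B) ⊇ FOLLOW(C) ⊇ {b}; new: +{b}
  S→S b C: FOLLOW(S) ⊇ FIRST(b) = {b}; new: +{b}
  S→S b C: FOLLOW(C) ⊇ FOLLOW(S) ⊇ {$,b}; new: +{$}
  S→a A: FOLLOW(A) ⊇ FOLLOW(S) ⊇ {$,b}; new: +{$}
  S: {$,b}  A: {$,b,c}  B: {b}  C: {$,b}
iter 2:
  C→C B: FOLLOW(B) ⊇ FOLLOW(C) ⊇ {$,b}; new: +{$}
  S: {$,b}  A: {$,b,c}  B: {$,b}  C: {$,b}
iter 3: — fixpoint
  S: {$,b}  A: {$,b,c}  B: {$,b}  C: {$,b}

FOLLOW(A) = ["$", "b", "c"]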